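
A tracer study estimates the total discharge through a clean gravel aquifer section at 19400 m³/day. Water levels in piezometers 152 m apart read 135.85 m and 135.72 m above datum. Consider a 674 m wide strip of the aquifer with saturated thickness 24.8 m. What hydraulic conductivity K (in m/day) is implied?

Cross-sectional area A = 674 × 24.8 = 16715 m².
Hydraulic gradient i = (135.85 − 135.72) / 152 = 0.13 / 152 = 0.0008553.
From Q = K·A·i, K = Q / (A·i) = 19400 / (16715 × 0.0008553) = 1357 m/day.

1360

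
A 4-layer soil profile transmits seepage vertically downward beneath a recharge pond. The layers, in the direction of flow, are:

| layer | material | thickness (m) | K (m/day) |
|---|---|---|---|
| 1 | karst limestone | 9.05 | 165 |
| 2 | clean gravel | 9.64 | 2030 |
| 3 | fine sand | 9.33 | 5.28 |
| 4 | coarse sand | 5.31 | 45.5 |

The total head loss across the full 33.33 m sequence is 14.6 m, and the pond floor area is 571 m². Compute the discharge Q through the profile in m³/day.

4290

Flow is perpendicular to layering, so the layers act in series and the equivalent K is the thickness-weighted harmonic mean.
Total thickness L = 9.05 + 9.64 + 9.33 + 5.31 = 33.33 m.
Σ(b_i/K_i) = 9.05/165 + 9.64/2030 + 9.33/5.28 + 5.31/45.5 = 1.943 d.
K_eq = L / Σ(b_i/K_i) = 33.33 / 1.943 = 17.15 m/day.
Q = K_eq · A · (Δh/L) = 17.15 × 571 × (14.6/33.33) = 4290 m³/day.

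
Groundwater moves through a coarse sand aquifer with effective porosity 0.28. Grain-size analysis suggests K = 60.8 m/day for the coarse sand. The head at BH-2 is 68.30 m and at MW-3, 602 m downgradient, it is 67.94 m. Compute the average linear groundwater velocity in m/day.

Hydraulic gradient i = (68.30 − 67.94) / 602 = 0.36 / 602 = 0.0005980.
Darcy flux q = K · i = 60.80 × 0.0005980 = 0.03636 m/day.
Seepage velocity v = q / n_e = 0.03636 / 0.28 = 0.1299 m/day.

0.130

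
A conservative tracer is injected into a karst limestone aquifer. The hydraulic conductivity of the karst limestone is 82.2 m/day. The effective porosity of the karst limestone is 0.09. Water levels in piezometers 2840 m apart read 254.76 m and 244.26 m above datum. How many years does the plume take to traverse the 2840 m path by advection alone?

2.30

Hydraulic gradient i = (254.76 − 244.26) / 2840 = 10.5 / 2840 = 0.003697.
Darcy flux q = K · i = 82.20 × 0.003697 = 0.3039 m/day.
Seepage velocity v = q / n_e = 0.3039 / 0.09 = 3.377 m/day.
Travel time t = L / v = 2840 / 3.377 = 841.0 days = 2.303 years.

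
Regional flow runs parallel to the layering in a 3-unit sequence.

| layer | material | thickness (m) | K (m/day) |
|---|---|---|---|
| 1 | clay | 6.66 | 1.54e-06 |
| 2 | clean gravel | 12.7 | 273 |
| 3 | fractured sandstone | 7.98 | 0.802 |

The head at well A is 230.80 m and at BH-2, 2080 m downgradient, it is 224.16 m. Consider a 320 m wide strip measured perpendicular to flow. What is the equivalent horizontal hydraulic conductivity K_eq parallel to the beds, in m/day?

Flow is parallel to layering, so each bed carries its own Darcy discharge and the transmissivities add.
Σ(K_i·b_i) = 1.54e-06×6.66 + 273×12.7 + 0.802×7.98 = 3473 m²/day.
Total thickness b = 27.34 m, so K_eq = Σ(K_i·b_i)/b = 127.0 m/day.

127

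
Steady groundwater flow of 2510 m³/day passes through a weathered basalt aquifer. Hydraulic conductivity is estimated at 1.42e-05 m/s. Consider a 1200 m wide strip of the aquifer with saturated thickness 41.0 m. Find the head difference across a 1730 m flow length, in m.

Convert K: 1.42e-05 m/s × 86400 = 1.227 m/day.
Cross-sectional area A = 1200 × 41.0 = 49200 m².
From Q = K·A·i, i = Q / (K·A) = 2510 / (1.227 × 49200) = 0.04158.
Head loss Δh = i · L = 0.04158 × 1730 = 71.94 m.

71.9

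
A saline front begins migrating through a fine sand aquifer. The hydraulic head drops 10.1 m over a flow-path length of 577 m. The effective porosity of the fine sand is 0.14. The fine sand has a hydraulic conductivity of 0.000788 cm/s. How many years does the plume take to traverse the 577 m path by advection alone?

18.6

Convert K: 0.000788 cm/s × 864 = 0.6808 m/day.
Hydraulic gradient i = Δh / L = 10.1 / 577 = 0.01750.
Darcy flux q = K · i = 0.6808 × 0.01750 = 0.01192 m/day.
Seepage velocity v = q / n_e = 0.01192 / 0.14 = 0.08513 m/day.
Travel time t = L / v = 577 / 0.08513 = 6778 days = 18.56 years.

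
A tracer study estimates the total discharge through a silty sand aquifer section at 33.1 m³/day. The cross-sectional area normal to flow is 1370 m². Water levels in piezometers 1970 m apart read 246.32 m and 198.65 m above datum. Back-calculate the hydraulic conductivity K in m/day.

Hydraulic gradient i = (246.32 − 198.65) / 1970 = 47.67 / 1970 = 0.02420.
From Q = K·A·i, K = Q / (A·i) = 33.1 / (1370 × 0.02420) = 0.9985 m/day.

0.998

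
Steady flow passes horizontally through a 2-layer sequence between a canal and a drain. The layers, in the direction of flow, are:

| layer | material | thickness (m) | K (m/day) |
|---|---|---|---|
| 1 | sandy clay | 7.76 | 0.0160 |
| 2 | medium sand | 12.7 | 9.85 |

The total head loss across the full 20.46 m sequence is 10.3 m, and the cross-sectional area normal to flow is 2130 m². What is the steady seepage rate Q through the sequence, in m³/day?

45.1

Flow is perpendicular to layering, so the layers act in series and the equivalent K is the thickness-weighted harmonic mean.
Total thickness L = 7.76 + 12.7 = 20.46 m.
Σ(b_i/K_i) = 7.76/0.0160 + 12.7/9.85 = 486.3 d.
K_eq = L / Σ(b_i/K_i) = 20.46 / 486.3 = 0.04207 m/day.
Q = K_eq · A · (Δh/L) = 0.04207 × 2130 × (10.3/20.46) = 45.12 m³/day.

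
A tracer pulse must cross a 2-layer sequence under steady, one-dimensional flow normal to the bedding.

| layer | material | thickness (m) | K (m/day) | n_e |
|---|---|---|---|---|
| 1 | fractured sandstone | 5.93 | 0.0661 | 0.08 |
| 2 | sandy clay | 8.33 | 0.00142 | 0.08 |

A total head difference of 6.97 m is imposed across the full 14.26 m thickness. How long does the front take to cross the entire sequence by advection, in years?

2.67

With flow normal to the layers, continuity requires the same specific discharge q through every layer.
Σ(b_i/K_i) = 5.93/0.0661 + 8.33/0.00142 = 5956 d.
q = Δh / Σ(b_i/K_i) = 6.97 / 5956 = 0.001170 m/day.
In each layer the seepage velocity is v_i = q/n_i, so the layer transit time is t_i = b_i·n_i / q:
  layer 1 (fractured sandstone): t_1 = 5.93 × 0.08 / 0.001170 = 405.4 d
  layer 2 (sandy clay): t_2 = 8.33 × 0.08 / 0.001170 = 569.4 d
Total t = Σ t_i = 974.8 days = 2.669 years.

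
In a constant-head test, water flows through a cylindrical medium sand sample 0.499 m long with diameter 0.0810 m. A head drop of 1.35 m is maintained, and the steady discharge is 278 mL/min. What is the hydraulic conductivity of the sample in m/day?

28.7

Cross-sectional area A = π·(d/2)² = π × (0.0810/2)² = 0.005153 m².
Convert discharge: 278 mL/min = 4.633e-06 m³/s.
Darcy's law rearranged: K = Q·L / (A·Δh) = 4.633e-06 × 0.499 / (0.005153 × 1.35) = 0.0003324 m/s = 28.72 m/day.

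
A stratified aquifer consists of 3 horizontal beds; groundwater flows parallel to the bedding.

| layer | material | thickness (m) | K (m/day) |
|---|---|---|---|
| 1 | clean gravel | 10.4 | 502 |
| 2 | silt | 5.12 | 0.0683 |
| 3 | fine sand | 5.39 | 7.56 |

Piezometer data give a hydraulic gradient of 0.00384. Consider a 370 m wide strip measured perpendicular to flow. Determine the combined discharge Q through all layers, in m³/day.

Flow is parallel to layering, so each bed carries its own Darcy discharge and the transmissivities add.
Σ(K_i·b_i) = 502×10.4 + 0.0683×5.12 + 7.56×5.39 = 5262 m²/day.
Hydraulic gradient i = 0.00384.
Q = Σ(K_i·b_i) · W · i = 5262 × 370 × 0.003840 = 7476 m³/day.

7480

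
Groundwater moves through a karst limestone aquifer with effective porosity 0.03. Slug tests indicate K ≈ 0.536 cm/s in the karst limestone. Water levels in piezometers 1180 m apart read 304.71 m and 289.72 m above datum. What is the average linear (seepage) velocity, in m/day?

196

Convert K: 0.536 cm/s × 864 = 463.1 m/day.
Hydraulic gradient i = (304.71 − 289.72) / 1180 = 14.99 / 1180 = 0.01270.
Darcy flux q = K · i = 463.1 × 0.01270 = 5.883 m/day.
Seepage velocity v = q / n_e = 5.883 / 0.03 = 196.1 m/day.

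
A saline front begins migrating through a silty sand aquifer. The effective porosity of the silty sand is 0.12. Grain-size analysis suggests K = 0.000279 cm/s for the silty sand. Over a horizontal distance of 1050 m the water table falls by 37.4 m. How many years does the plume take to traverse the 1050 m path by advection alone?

40.2

Convert K: 0.000279 cm/s × 864 = 0.2411 m/day.
Hydraulic gradient i = Δh / L = 37.4 / 1050 = 0.03562.
Darcy flux q = K · i = 0.2411 × 0.03562 = 0.008586 m/day.
Seepage velocity v = q / n_e = 0.008586 / 0.12 = 0.07155 m/day.
Travel time t = L / v = 1050 / 0.07155 = 14675 days = 40.18 years.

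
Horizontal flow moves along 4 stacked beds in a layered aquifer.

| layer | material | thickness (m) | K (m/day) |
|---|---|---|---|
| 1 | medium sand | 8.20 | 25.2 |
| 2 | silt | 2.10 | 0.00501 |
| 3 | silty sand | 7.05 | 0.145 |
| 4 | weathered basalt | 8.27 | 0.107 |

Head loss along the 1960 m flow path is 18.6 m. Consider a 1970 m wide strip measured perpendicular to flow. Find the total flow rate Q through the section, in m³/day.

Flow is parallel to layering, so each bed carries its own Darcy discharge and the transmissivities add.
Σ(K_i·b_i) = 25.2×8.20 + 0.00501×2.10 + 0.145×7.05 + 0.107×8.27 = 208.6 m²/day.
Hydraulic gradient i = Δh / L = 18.6 / 1960 = 0.009490.
Q = Σ(K_i·b_i) · W · i = 208.6 × 1970 × 0.009490 = 3899 m³/day.

3900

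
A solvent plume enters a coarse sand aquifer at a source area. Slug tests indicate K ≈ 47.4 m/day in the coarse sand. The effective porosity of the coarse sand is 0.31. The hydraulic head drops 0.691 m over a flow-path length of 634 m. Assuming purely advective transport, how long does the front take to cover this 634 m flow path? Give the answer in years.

Hydraulic gradient i = Δh / L = 0.691 / 634 = 0.001090.
Darcy flux q = K · i = 47.40 × 0.001090 = 0.05166 m/day.
Seepage velocity v = q / n_e = 0.05166 / 0.31 = 0.1667 m/day.
Travel time t = L / v = 634 / 0.1667 = 3804 days = 10.42 years.

10.4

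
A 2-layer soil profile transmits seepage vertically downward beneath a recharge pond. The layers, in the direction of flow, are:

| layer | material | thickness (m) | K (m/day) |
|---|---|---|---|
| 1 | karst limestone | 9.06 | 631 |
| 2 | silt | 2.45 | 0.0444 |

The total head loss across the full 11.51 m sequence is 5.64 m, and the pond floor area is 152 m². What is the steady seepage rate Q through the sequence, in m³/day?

Flow is perpendicular to layering, so the layers act in series and the equivalent K is the thickness-weighted harmonic mean.
Total thickness L = 9.06 + 2.45 = 11.51 m.
Σ(b_i/K_i) = 9.06/631 + 2.45/0.0444 = 55.19 d.
K_eq = L / Σ(b_i/K_i) = 11.51 / 55.19 = 0.2085 m/day.
Q = K_eq · A · (Δh/L) = 0.2085 × 152 × (5.64/11.51) = 15.53 m³/day.

15.5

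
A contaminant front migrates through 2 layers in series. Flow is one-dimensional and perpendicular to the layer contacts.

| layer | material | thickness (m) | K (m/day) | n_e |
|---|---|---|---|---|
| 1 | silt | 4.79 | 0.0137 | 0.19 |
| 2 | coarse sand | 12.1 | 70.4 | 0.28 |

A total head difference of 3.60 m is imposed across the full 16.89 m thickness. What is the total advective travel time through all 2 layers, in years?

1.14

With flow normal to the layers, continuity requires the same specific discharge q through every layer.
Σ(b_i/K_i) = 4.79/0.0137 + 12.1/70.4 = 349.8 d.
q = Δh / Σ(b_i/K_i) = 3.60 / 349.8 = 0.01029 m/day.
In each layer the seepage velocity is v_i = q/n_i, so the layer transit time is t_i = b_i·n_i / q:
  layer 1 (silt): t_1 = 4.79 × 0.19 / 0.01029 = 88.43 d
  layer 2 (coarse sand): t_2 = 12.1 × 0.28 / 0.01029 = 329.2 d
Total t = Σ t_i = 417.6 days = 1.143 years.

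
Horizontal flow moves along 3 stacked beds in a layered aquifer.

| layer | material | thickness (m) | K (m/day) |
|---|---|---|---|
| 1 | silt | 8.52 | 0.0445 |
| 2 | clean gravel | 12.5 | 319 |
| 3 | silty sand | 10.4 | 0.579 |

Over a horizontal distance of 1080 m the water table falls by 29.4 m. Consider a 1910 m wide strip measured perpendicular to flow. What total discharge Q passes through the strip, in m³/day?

208000

Flow is parallel to layering, so each bed carries its own Darcy discharge and the transmissivities add.
Σ(K_i·b_i) = 0.0445×8.52 + 319×12.5 + 0.579×10.4 = 3994 m²/day.
Hydraulic gradient i = Δh / L = 29.4 / 1080 = 0.02722.
Q = Σ(K_i·b_i) · W · i = 3994 × 1910 × 0.02722 = 2.077e+05 m³/day.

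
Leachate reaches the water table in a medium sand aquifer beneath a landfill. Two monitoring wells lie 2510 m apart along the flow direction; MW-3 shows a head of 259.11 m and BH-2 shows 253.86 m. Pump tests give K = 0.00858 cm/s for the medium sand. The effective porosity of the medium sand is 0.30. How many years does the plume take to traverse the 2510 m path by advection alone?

133

Convert K: 0.00858 cm/s × 864 = 7.413 m/day.
Hydraulic gradient i = (259.11 − 253.86) / 2510 = 5.25 / 2510 = 0.002092.
Darcy flux q = K · i = 7.413 × 0.002092 = 0.01551 m/day.
Seepage velocity v = q / n_e = 0.01551 / 0.30 = 0.05169 m/day.
Travel time t = L / v = 2510 / 0.05169 = 48563 days = 133.0 years.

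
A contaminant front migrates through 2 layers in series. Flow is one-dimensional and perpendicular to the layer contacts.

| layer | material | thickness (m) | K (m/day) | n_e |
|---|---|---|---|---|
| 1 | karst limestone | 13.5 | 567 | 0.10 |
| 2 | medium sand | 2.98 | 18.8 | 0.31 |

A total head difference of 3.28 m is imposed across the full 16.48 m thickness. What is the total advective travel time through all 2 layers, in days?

With flow normal to the layers, continuity requires the same specific discharge q through every layer.
Σ(b_i/K_i) = 13.5/567 + 2.98/18.8 = 0.1823 d.
q = Δh / Σ(b_i/K_i) = 3.28 / 0.1823 = 17.99 m/day.
In each layer the seepage velocity is v_i = q/n_i, so the layer transit time is t_i = b_i·n_i / q:
  layer 1 (karst limestone): t_1 = 13.5 × 0.10 / 17.99 = 0.07504 d
  layer 2 (medium sand): t_2 = 2.98 × 0.31 / 17.99 = 0.05135 d
Total t = Σ t_i = 0.1264 days.

0.126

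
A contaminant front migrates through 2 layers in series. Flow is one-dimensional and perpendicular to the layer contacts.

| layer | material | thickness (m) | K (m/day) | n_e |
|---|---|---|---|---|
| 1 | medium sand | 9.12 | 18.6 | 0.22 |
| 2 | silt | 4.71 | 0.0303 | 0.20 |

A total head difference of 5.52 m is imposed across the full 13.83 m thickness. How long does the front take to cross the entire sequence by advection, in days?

With flow normal to the layers, continuity requires the same specific discharge q through every layer.
Σ(b_i/K_i) = 9.12/18.6 + 4.71/0.0303 = 155.9 d.
q = Δh / Σ(b_i/K_i) = 5.52 / 155.9 = 0.03540 m/day.
In each layer the seepage velocity is v_i = q/n_i, so the layer transit time is t_i = b_i·n_i / q:
  layer 1 (medium sand): t_1 = 9.12 × 0.22 / 0.03540 = 56.68 d
  layer 2 (silt): t_2 = 4.71 × 0.20 / 0.03540 = 26.61 d
Total t = Σ t_i = 83.29 days.

83.3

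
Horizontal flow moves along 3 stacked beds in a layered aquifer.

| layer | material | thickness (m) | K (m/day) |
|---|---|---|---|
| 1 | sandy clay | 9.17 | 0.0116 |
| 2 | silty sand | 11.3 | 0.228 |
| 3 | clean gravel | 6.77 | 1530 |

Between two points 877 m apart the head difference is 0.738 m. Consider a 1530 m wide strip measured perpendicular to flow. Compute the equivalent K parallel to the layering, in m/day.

380

Flow is parallel to layering, so each bed carries its own Darcy discharge and the transmissivities add.
Σ(K_i·b_i) = 0.0116×9.17 + 0.228×11.3 + 1530×6.77 = 10361 m²/day.
Total thickness b = 27.24 m, so K_eq = Σ(K_i·b_i)/b = 380.4 m/day.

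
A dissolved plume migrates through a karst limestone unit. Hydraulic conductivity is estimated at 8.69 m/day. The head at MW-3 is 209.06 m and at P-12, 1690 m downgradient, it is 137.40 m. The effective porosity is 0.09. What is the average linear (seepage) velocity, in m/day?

4.09

Hydraulic gradient i = (209.06 − 137.40) / 1690 = 71.66 / 1690 = 0.04240.
Darcy flux q = K · i = 8.690 × 0.04240 = 0.3685 m/day.
Seepage velocity v = q / n_e = 0.3685 / 0.09 = 4.094 m/day.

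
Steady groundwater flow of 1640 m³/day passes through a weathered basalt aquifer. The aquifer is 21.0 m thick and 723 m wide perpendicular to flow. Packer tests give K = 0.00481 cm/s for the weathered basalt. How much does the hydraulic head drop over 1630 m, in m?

42.4

Convert K: 0.00481 cm/s × 864 = 4.156 m/day.
Cross-sectional area A = 723 × 21.0 = 15183 m².
From Q = K·A·i, i = Q / (K·A) = 1640 / (4.156 × 15183) = 0.02599.
Head loss Δh = i · L = 0.02599 × 1630 = 42.37 m.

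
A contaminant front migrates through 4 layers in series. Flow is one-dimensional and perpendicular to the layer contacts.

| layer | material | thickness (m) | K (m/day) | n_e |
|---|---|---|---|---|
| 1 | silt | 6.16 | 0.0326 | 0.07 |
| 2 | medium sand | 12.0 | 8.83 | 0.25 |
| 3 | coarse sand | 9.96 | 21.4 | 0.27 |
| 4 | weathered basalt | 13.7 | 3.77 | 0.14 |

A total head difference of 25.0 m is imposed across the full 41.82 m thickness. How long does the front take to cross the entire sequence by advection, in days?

62.5

With flow normal to the layers, continuity requires the same specific discharge q through every layer.
Σ(b_i/K_i) = 6.16/0.0326 + 12.0/8.83 + 9.96/21.4 + 13.7/3.77 = 194.4 d.
q = Δh / Σ(b_i/K_i) = 25.0 / 194.4 = 0.1286 m/day.
In each layer the seepage velocity is v_i = q/n_i, so the layer transit time is t_i = b_i·n_i / q:
  layer 1 (silt): t_1 = 6.16 × 0.07 / 0.1286 = 3.353 d
  layer 2 (medium sand): t_2 = 12.0 × 0.25 / 0.1286 = 23.33 d
  layer 3 (coarse sand): t_3 = 9.96 × 0.27 / 0.1286 = 20.91 d
  layer 4 (weathered basalt): t_4 = 13.7 × 0.14 / 0.1286 = 14.92 d
Total t = Σ t_i = 62.51 days.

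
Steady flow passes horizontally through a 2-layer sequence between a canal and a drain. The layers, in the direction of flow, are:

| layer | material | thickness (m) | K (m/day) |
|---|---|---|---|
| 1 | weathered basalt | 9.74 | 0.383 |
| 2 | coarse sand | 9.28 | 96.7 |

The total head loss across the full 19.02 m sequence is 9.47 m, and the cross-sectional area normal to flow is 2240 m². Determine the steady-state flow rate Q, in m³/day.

831

Flow is perpendicular to layering, so the layers act in series and the equivalent K is the thickness-weighted harmonic mean.
Total thickness L = 9.74 + 9.28 = 19.02 m.
Σ(b_i/K_i) = 9.74/0.383 + 9.28/96.7 = 25.53 d.
K_eq = L / Σ(b_i/K_i) = 19.02 / 25.53 = 0.7451 m/day.
Q = K_eq · A · (Δh/L) = 0.7451 × 2240 × (9.47/19.02) = 831.0 m³/day.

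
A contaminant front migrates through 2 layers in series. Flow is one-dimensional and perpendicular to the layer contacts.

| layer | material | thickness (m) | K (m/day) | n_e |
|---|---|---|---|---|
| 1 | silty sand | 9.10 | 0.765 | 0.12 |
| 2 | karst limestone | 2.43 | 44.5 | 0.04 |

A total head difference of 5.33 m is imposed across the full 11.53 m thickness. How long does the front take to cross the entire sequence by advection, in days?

2.67

With flow normal to the layers, continuity requires the same specific discharge q through every layer.
Σ(b_i/K_i) = 9.10/0.765 + 2.43/44.5 = 11.95 d.
q = Δh / Σ(b_i/K_i) = 5.33 / 11.95 = 0.4460 m/day.
In each layer the seepage velocity is v_i = q/n_i, so the layer transit time is t_i = b_i·n_i / q:
  layer 1 (silty sand): t_1 = 9.10 × 0.12 / 0.4460 = 2.448 d
  layer 2 (karst limestone): t_2 = 2.43 × 0.04 / 0.4460 = 0.2179 d
Total t = Σ t_i = 2.666 days.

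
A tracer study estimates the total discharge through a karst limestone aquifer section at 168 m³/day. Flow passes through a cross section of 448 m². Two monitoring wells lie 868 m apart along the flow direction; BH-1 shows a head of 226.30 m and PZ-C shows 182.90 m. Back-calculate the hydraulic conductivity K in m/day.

7.50

Hydraulic gradient i = (226.30 − 182.90) / 868 = 43.4 / 868 = 0.05000.
From Q = K·A·i, K = Q / (A·i) = 168 / (448.0 × 0.05000) = 7.500 m/day.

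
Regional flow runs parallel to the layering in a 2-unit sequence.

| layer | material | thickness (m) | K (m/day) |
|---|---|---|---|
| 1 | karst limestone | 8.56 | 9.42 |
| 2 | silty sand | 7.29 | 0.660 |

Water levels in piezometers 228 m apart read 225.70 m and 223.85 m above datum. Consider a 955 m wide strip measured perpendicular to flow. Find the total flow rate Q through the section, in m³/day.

Flow is parallel to layering, so each bed carries its own Darcy discharge and the transmissivities add.
Σ(K_i·b_i) = 9.42×8.56 + 0.660×7.29 = 85.45 m²/day.
Hydraulic gradient i = (225.70 − 223.85) / 228 = 1.85 / 228 = 0.008114.
Q = Σ(K_i·b_i) · W · i = 85.45 × 955 × 0.008114 = 662.1 m³/day.

662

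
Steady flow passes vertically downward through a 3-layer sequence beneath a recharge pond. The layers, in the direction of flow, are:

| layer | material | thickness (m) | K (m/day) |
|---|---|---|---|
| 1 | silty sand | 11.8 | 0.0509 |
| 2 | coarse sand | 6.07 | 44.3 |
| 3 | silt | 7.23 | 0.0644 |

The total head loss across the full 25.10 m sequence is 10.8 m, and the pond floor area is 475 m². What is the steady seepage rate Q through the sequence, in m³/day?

14.9

Flow is perpendicular to layering, so the layers act in series and the equivalent K is the thickness-weighted harmonic mean.
Total thickness L = 11.8 + 6.07 + 7.23 = 25.10 m.
Σ(b_i/K_i) = 11.8/0.0509 + 6.07/44.3 + 7.23/0.0644 = 344.2 d.
K_eq = L / Σ(b_i/K_i) = 25.10 / 344.2 = 0.07292 m/day.
Q = K_eq · A · (Δh/L) = 0.07292 × 475 × (10.8/25.10) = 14.90 m³/day.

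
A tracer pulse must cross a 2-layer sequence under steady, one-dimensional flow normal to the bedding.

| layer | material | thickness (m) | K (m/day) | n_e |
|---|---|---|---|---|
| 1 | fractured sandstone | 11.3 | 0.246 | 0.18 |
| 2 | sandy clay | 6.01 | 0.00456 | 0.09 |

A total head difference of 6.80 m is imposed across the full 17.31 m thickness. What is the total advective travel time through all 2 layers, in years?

With flow normal to the layers, continuity requires the same specific discharge q through every layer.
Σ(b_i/K_i) = 11.3/0.246 + 6.01/0.00456 = 1364 d.
q = Δh / Σ(b_i/K_i) = 6.80 / 1364 = 0.004986 m/day.
In each layer the seepage velocity is v_i = q/n_i, so the layer transit time is t_i = b_i·n_i / q:
  layer 1 (fractured sandstone): t_1 = 11.3 × 0.18 / 0.004986 = 408.0 d
  layer 2 (sandy clay): t_2 = 6.01 × 0.09 / 0.004986 = 108.5 d
Total t = Σ t_i = 516.5 days = 1.414 years.

1.41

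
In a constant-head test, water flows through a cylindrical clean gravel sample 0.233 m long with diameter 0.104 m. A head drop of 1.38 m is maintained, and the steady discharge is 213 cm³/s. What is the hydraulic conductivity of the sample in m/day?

366

Cross-sectional area A = π·(d/2)² = π × (0.104/2)² = 0.008495 m².
Convert discharge: 213 cm³/s = 0.0002130 m³/s.
Darcy's law rearranged: K = Q·L / (A·Δh) = 0.0002130 × 0.233 / (0.008495 × 1.38) = 0.004234 m/s = 365.8 m/day.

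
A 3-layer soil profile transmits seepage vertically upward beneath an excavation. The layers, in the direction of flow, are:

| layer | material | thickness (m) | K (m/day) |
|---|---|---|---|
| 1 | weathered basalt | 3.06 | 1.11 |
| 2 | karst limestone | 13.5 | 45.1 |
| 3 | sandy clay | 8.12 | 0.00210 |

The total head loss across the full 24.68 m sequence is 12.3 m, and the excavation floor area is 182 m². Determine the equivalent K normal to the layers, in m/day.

0.00638

Flow is perpendicular to layering, so the layers act in series and the equivalent K is the thickness-weighted harmonic mean.
Total thickness L = 3.06 + 13.5 + 8.12 = 24.68 m.
Σ(b_i/K_i) = 3.06/1.11 + 13.5/45.1 + 8.12/0.00210 = 3870 d.
K_eq = L / Σ(b_i/K_i) = 24.68 / 3870 = 0.006378 m/day.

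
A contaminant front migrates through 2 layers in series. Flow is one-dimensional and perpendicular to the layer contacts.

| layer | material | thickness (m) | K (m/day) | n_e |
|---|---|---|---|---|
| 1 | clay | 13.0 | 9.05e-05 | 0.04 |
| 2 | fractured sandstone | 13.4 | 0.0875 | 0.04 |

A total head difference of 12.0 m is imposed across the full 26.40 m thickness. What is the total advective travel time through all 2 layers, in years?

34.6

With flow normal to the layers, continuity requires the same specific discharge q through every layer.
Σ(b_i/K_i) = 13.0/9.05e-05 + 13.4/0.0875 = 1.438e+05 d.
q = Δh / Σ(b_i/K_i) = 12.0 / 1.438e+05 = 8.345e-05 m/day.
In each layer the seepage velocity is v_i = q/n_i, so the layer transit time is t_i = b_i·n_i / q:
  layer 1 (clay): t_1 = 13.0 × 0.04 / 8.345e-05 = 6231 d
  layer 2 (fractured sandstone): t_2 = 13.4 × 0.04 / 8.345e-05 = 6423 d
Total t = Σ t_i = 12654 days = 34.65 years.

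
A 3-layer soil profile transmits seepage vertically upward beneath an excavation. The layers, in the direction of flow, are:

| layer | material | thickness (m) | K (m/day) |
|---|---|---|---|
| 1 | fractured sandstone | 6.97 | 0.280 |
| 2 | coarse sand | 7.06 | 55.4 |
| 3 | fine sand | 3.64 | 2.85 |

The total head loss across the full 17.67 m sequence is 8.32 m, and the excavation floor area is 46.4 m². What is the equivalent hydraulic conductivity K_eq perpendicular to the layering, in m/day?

Flow is perpendicular to layering, so the layers act in series and the equivalent K is the thickness-weighted harmonic mean.
Total thickness L = 6.97 + 7.06 + 3.64 = 17.67 m.
Σ(b_i/K_i) = 6.97/0.280 + 7.06/55.4 + 3.64/2.85 = 26.30 d.
K_eq = L / Σ(b_i/K_i) = 17.67 / 26.30 = 0.6719 m/day.

0.672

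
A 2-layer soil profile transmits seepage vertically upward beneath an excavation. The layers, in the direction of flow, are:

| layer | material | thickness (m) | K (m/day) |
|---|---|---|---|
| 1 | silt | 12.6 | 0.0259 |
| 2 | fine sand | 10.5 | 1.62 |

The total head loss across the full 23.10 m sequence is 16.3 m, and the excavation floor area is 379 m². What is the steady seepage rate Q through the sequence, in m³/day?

12.5

Flow is perpendicular to layering, so the layers act in series and the equivalent K is the thickness-weighted harmonic mean.
Total thickness L = 12.6 + 10.5 = 23.10 m.
Σ(b_i/K_i) = 12.6/0.0259 + 10.5/1.62 = 493.0 d.
K_eq = L / Σ(b_i/K_i) = 23.10 / 493.0 = 0.04686 m/day.
Q = K_eq · A · (Δh/L) = 0.04686 × 379 × (16.3/23.10) = 12.53 m³/day.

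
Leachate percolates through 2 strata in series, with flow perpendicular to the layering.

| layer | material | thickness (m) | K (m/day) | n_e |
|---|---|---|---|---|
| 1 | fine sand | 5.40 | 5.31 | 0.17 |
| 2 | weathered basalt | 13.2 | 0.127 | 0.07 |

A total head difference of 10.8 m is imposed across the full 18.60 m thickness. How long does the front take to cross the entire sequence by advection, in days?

17.9

With flow normal to the layers, continuity requires the same specific discharge q through every layer.
Σ(b_i/K_i) = 5.40/5.31 + 13.2/0.127 = 105.0 d.
q = Δh / Σ(b_i/K_i) = 10.8 / 105.0 = 0.1029 m/day.
In each layer the seepage velocity is v_i = q/n_i, so the layer transit time is t_i = b_i·n_i / q:
  layer 1 (fine sand): t_1 = 5.40 × 0.17 / 0.1029 = 8.921 d
  layer 2 (weathered basalt): t_2 = 13.2 × 0.07 / 0.1029 = 8.979 d
Total t = Σ t_i = 17.90 days.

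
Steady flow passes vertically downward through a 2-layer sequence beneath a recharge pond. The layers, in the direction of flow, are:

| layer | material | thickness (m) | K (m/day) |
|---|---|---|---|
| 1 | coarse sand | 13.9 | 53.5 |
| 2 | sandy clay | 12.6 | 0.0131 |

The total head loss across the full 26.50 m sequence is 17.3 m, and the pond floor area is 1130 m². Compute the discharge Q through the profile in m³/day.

Flow is perpendicular to layering, so the layers act in series and the equivalent K is the thickness-weighted harmonic mean.
Total thickness L = 13.9 + 12.6 = 26.50 m.
Σ(b_i/K_i) = 13.9/53.5 + 12.6/0.0131 = 962.1 d.
K_eq = L / Σ(b_i/K_i) = 26.50 / 962.1 = 0.02754 m/day.
Q = K_eq · A · (Δh/L) = 0.02754 × 1130 × (17.3/26.50) = 20.32 m³/day.

20.3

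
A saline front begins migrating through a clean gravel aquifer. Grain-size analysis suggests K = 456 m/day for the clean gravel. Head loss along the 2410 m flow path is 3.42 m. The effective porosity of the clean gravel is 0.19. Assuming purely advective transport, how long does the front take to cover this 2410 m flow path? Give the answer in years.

Hydraulic gradient i = Δh / L = 3.42 / 2410 = 0.001419.
Darcy flux q = K · i = 456.0 × 0.001419 = 0.6471 m/day.
Seepage velocity v = q / n_e = 0.6471 / 0.19 = 3.406 m/day.
Travel time t = L / v = 2410 / 3.406 = 707.6 days = 1.937 years.

1.94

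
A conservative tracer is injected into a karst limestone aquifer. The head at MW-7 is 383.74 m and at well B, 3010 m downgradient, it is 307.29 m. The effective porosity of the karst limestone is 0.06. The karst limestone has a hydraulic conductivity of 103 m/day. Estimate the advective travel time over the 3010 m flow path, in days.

Hydraulic gradient i = (383.74 − 307.29) / 3010 = 76.45 / 3010 = 0.02540.
Darcy flux q = K · i = 103.0 × 0.02540 = 2.616 m/day.
Seepage velocity v = q / n_e = 2.616 / 0.06 = 43.60 m/day.
Travel time t = L / v = 3010 / 43.60 = 69.04 days.

69.0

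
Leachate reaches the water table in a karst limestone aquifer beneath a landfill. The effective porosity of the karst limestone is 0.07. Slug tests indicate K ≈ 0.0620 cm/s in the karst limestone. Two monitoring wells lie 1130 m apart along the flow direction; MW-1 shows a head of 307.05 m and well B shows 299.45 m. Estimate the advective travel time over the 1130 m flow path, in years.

0.601

Convert K: 0.0620 cm/s × 864 = 53.57 m/day.
Hydraulic gradient i = (307.05 − 299.45) / 1130 = 7.6 / 1130 = 0.006726.
Darcy flux q = K · i = 53.57 × 0.006726 = 0.3603 m/day.
Seepage velocity v = q / n_e = 0.3603 / 0.07 = 5.147 m/day.
Travel time t = L / v = 1130 / 5.147 = 219.6 days = 0.6011 years.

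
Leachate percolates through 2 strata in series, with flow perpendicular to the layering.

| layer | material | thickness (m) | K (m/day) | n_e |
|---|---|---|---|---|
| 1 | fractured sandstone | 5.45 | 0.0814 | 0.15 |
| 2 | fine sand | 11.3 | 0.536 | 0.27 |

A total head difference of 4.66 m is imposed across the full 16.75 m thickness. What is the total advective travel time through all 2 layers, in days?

With flow normal to the layers, continuity requires the same specific discharge q through every layer.
Σ(b_i/K_i) = 5.45/0.0814 + 11.3/0.536 = 88.04 d.
q = Δh / Σ(b_i/K_i) = 4.66 / 88.04 = 0.05293 m/day.
In each layer the seepage velocity is v_i = q/n_i, so the layer transit time is t_i = b_i·n_i / q:
  layer 1 (fractured sandstone): t_1 = 5.45 × 0.15 / 0.05293 = 15.44 d
  layer 2 (fine sand): t_2 = 11.3 × 0.27 / 0.05293 = 57.64 d
Total t = Σ t_i = 73.08 days.

73.1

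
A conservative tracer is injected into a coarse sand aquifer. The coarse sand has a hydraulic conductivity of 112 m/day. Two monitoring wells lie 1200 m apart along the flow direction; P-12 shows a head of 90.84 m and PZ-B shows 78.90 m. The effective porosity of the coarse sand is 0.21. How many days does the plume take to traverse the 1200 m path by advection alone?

Hydraulic gradient i = (90.84 − 78.90) / 1200 = 11.94 / 1200 = 0.009950.
Darcy flux q = K · i = 112.0 × 0.009950 = 1.114 m/day.
Seepage velocity v = q / n_e = 1.114 / 0.21 = 5.307 m/day.
Travel time t = L / v = 1200 / 5.307 = 226.1 days.

226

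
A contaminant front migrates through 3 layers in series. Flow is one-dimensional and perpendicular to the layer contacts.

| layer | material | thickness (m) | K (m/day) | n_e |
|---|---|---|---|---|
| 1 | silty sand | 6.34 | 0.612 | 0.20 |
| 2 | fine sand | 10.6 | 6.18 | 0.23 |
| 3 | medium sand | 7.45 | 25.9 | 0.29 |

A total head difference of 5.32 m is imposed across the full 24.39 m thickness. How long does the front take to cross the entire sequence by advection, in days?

With flow normal to the layers, continuity requires the same specific discharge q through every layer.
Σ(b_i/K_i) = 6.34/0.612 + 10.6/6.18 + 7.45/25.9 = 12.36 d.
q = Δh / Σ(b_i/K_i) = 5.32 / 12.36 = 0.4303 m/day.
In each layer the seepage velocity is v_i = q/n_i, so the layer transit time is t_i = b_i·n_i / q:
  layer 1 (silty sand): t_1 = 6.34 × 0.20 / 0.4303 = 2.947 d
  layer 2 (fine sand): t_2 = 10.6 × 0.23 / 0.4303 = 5.665 d
  layer 3 (medium sand): t_3 = 7.45 × 0.29 / 0.4303 = 5.020 d
Total t = Σ t_i = 13.63 days.

13.6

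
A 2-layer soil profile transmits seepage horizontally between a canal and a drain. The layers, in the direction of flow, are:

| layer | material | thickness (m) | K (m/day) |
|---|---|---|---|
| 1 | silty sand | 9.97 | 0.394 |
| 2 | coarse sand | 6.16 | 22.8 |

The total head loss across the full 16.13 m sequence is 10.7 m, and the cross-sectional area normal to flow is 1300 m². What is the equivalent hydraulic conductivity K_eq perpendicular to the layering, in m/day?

Flow is perpendicular to layering, so the layers act in series and the equivalent K is the thickness-weighted harmonic mean.
Total thickness L = 9.97 + 6.16 = 16.13 m.
Σ(b_i/K_i) = 9.97/0.394 + 6.16/22.8 = 25.57 d.
K_eq = L / Σ(b_i/K_i) = 16.13 / 25.57 = 0.6307 m/day.

0.631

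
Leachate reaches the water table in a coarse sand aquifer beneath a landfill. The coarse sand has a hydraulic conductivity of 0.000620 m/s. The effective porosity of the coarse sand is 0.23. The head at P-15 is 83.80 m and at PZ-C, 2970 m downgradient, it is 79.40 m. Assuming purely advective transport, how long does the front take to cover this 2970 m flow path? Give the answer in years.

Convert K: 0.000620 m/s × 86400 = 53.57 m/day.
Hydraulic gradient i = (83.80 − 79.40) / 2970 = 4.4 / 2970 = 0.001481.
Darcy flux q = K · i = 53.57 × 0.001481 = 0.07936 m/day.
Seepage velocity v = q / n_e = 0.07936 / 0.23 = 0.3450 m/day.
Travel time t = L / v = 2970 / 0.3450 = 8608 days = 23.57 years.

23.6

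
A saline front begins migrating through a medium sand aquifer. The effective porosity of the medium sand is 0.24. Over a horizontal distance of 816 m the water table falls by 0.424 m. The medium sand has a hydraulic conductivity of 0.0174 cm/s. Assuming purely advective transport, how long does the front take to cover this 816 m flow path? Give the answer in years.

Convert K: 0.0174 cm/s × 864 = 15.03 m/day.
Hydraulic gradient i = Δh / L = 0.424 / 816 = 0.0005196.
Darcy flux q = K · i = 15.03 × 0.0005196 = 0.007812 m/day.
Seepage velocity v = q / n_e = 0.007812 / 0.24 = 0.03255 m/day.
Travel time t = L / v = 816 / 0.03255 = 25070 days = 68.64 years.

68.6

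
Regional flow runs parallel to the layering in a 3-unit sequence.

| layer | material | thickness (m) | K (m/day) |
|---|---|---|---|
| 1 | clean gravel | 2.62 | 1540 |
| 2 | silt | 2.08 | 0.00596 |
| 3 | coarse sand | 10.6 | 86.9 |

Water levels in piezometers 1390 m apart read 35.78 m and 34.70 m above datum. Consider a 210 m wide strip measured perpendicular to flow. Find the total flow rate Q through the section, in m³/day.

809

Flow is parallel to layering, so each bed carries its own Darcy discharge and the transmissivities add.
Σ(K_i·b_i) = 1540×2.62 + 0.00596×2.08 + 86.9×10.6 = 4956 m²/day.
Hydraulic gradient i = (35.78 − 34.70) / 1390 = 1.08 / 1390 = 0.0007770.
Q = Σ(K_i·b_i) · W · i = 4956 × 210 × 0.0007770 = 808.6 m³/day.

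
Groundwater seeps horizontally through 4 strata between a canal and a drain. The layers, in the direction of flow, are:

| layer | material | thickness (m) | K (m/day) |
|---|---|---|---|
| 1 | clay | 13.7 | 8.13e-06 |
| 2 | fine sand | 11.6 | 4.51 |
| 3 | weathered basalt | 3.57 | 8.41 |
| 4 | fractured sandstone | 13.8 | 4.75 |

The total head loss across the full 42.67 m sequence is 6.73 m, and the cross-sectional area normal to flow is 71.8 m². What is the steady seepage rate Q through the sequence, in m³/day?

0.000287

Flow is perpendicular to layering, so the layers act in series and the equivalent K is the thickness-weighted harmonic mean.
Total thickness L = 13.7 + 11.6 + 3.57 + 13.8 = 42.67 m.
Σ(b_i/K_i) = 13.7/8.13e-06 + 11.6/4.51 + 3.57/8.41 + 13.8/4.75 = 1.685e+06 d.
K_eq = L / Σ(b_i/K_i) = 42.67 / 1.685e+06 = 2.532e-05 m/day.
Q = K_eq · A · (Δh/L) = 2.532e-05 × 71.8 × (6.73/42.67) = 0.0002868 m³/day.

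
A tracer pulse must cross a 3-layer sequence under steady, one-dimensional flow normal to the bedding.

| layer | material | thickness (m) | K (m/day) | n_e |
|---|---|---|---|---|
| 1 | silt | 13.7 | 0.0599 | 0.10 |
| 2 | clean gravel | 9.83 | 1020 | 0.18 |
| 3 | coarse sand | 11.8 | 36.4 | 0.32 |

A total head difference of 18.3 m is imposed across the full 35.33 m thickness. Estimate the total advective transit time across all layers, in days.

With flow normal to the layers, continuity requires the same specific discharge q through every layer.
Σ(b_i/K_i) = 13.7/0.0599 + 9.83/1020 + 11.8/36.4 = 229.0 d.
q = Δh / Σ(b_i/K_i) = 18.3 / 229.0 = 0.07990 m/day.
In each layer the seepage velocity is v_i = q/n_i, so the layer transit time is t_i = b_i·n_i / q:
  layer 1 (silt): t_1 = 13.7 × 0.10 / 0.07990 = 17.15 d
  layer 2 (clean gravel): t_2 = 9.83 × 0.18 / 0.07990 = 22.15 d
  layer 3 (coarse sand): t_3 = 11.8 × 0.32 / 0.07990 = 47.26 d
Total t = Σ t_i = 86.56 days.

86.6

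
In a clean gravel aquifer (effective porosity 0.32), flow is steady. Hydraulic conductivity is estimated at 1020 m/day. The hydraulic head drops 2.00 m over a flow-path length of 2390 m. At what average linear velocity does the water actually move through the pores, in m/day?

2.67

Hydraulic gradient i = Δh / L = 2.00 / 2390 = 0.0008368.
Darcy flux q = K · i = 1020 × 0.0008368 = 0.8536 m/day.
Seepage velocity v = q / n_e = 0.8536 / 0.32 = 2.667 m/day.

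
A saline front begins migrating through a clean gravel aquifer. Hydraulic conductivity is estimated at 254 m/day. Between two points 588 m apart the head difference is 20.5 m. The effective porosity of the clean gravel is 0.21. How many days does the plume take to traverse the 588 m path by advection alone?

Hydraulic gradient i = Δh / L = 20.5 / 588 = 0.03486.
Darcy flux q = K · i = 254.0 × 0.03486 = 8.855 m/day.
Seepage velocity v = q / n_e = 8.855 / 0.21 = 42.17 m/day.
Travel time t = L / v = 588 / 42.17 = 13.94 days.

13.9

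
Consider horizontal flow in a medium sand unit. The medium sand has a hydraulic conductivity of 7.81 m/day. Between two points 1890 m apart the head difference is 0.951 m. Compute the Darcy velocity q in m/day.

0.00393

Hydraulic gradient i = Δh / L = 0.951 / 1890 = 0.0005032.
Specific discharge q = K · i = 7.810 × 0.0005032 = 0.003930 m/day.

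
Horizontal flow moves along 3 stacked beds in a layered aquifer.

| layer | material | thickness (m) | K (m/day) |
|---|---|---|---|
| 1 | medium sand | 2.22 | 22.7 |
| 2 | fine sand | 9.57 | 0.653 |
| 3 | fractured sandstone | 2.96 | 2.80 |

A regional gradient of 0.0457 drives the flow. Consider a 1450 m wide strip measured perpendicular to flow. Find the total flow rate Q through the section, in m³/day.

4300

Flow is parallel to layering, so each bed carries its own Darcy discharge and the transmissivities add.
Σ(K_i·b_i) = 22.7×2.22 + 0.653×9.57 + 2.80×2.96 = 64.93 m²/day.
Hydraulic gradient i = 0.0457.
Q = Σ(K_i·b_i) · W · i = 64.93 × 1450 × 0.04570 = 4303 m³/day.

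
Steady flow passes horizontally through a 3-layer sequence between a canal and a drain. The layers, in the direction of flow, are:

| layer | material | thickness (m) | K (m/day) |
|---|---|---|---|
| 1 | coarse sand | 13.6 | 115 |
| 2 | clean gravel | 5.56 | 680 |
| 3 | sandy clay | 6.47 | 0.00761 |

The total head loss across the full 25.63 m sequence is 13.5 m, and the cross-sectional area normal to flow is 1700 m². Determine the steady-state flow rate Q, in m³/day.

27.0

Flow is perpendicular to layering, so the layers act in series and the equivalent K is the thickness-weighted harmonic mean.
Total thickness L = 13.6 + 5.56 + 6.47 = 25.63 m.
Σ(b_i/K_i) = 13.6/115 + 5.56/680 + 6.47/0.00761 = 850.3 d.
K_eq = L / Σ(b_i/K_i) = 25.63 / 850.3 = 0.03014 m/day.
Q = K_eq · A · (Δh/L) = 0.03014 × 1700 × (13.5/25.63) = 26.99 m³/day.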